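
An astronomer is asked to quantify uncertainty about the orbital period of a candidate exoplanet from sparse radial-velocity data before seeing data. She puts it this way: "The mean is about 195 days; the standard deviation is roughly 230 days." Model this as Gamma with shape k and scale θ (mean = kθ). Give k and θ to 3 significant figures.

For Gamma(k, scale θ): mean = kθ, variance = kθ², so CV = 1/√k.
CV = SD/mean = 230/195 = 1.179, hence k = 1/CV² = 0.719.
Then θ = mean/k = 195/0.719 = 271.

k ≈ 0.719, θ ≈ 271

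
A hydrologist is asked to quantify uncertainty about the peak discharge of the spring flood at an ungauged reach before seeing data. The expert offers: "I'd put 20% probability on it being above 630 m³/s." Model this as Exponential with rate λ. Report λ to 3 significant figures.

P(T > 630.0) = e^(−λ·630.0) = 0.2, so λ = −ln(0.2)/630.0 = 0.00255.

λ ≈ 0.00255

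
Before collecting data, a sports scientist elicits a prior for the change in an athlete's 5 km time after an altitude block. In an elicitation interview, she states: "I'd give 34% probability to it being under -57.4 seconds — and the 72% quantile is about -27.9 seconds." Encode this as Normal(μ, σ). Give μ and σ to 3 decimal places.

For Normal(μ,σ), the p-quantile is μ + z_p·σ. Here z_{0.34} = -0.4125, z_{0.72} = 0.5828.
So -57.4 = μ − 0.4125σ and -27.9 = μ + 0.5828σ.
Subtracting: σ = (-27.9 − -57.4)/(0.5828 − (-0.4125)) = 29.639.
Then μ = -57.4 − (-0.4125)·29.639 = -45.175.

μ = -45.175, σ = 29.639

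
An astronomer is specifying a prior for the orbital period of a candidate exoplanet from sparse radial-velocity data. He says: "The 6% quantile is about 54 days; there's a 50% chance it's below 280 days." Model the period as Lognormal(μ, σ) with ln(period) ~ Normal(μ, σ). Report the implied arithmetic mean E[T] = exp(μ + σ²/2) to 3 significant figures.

E[T] ≈ 490 days

If T ~ Lognormal(μ,σ) then ln T ~ Normal(μ,σ), so the p-quantile of ln T is μ + z_p·σ.
ln(54) = 3.989 and ln(280) = 5.635; z_{0.06} = -1.555, z_{0.5} = 0.
σ = (5.635 − 3.989)/(0 − (-1.555)) = 1.059.
μ = 3.989 − (-1.555)·1.059 = 5.635.
E[T] = exp(μ + σ²/2) = exp(5.635 + 0.5603) = 490 days.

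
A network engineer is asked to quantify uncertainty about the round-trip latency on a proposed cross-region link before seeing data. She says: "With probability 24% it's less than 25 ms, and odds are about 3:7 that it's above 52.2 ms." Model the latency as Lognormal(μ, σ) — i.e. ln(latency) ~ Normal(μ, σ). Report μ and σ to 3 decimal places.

If T ~ Lognormal(μ,σ) then ln T ~ Normal(μ,σ), so the p-quantile of ln T is μ + z_p·σ.
ln(25) = 3.219 and ln(52.2) = 3.955; z_{0.24} = -0.7063, z_{0.7} = 0.5244.
σ = (3.955 − 3.219)/(0.5244 − (-0.7063)) = 0.598.
μ = 3.219 − (-0.7063)·0.598 = 3.641.

μ ≈ 3.641, σ ≈ 0.598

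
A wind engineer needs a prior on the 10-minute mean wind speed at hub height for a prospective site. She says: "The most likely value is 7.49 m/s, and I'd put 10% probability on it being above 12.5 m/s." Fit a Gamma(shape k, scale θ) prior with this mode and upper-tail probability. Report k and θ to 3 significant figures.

k ≈ 8.2, θ ≈ 1.04

Gamma(k,θ) with k>1 has mode (k−1)θ, so θ = 7.49/(k−1).
Need P(X < 12.5) = 0.9 with θ tied to k this way. Start at k = 2, θ = 7.49: P(X<12.5) ≈ 0.497.
Too low — raise k to concentrate. Iterating converges to k ≈ 8.2.
Then θ = 7.49/(8.2−1) ≈ 1.04.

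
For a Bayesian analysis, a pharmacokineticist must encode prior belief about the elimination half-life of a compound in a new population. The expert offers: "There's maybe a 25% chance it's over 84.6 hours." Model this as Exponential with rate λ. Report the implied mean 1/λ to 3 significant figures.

mean ≈ 61 hours

P(T > 84.6) = e^(−λ·84.6) = 0.25, so λ = −ln(0.25)/84.6 = 0.0164.
Mean = 1/λ = 61 hours.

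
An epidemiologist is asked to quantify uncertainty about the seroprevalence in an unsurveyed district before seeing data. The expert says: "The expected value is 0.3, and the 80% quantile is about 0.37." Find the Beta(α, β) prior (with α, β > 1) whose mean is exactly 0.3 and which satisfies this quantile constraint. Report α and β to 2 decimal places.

α ≈ 8.75, β ≈ 20.41

With mean 0.3 fixed, write α = 0.3s, β = 0.7s where s = α+β.
Need P(θ < 0.37) = 0.8 under Beta(0.3s, 0.7s). Normal approximation: (q−m)/√(m(1−m)/s) ≈ z_{0.8} = 0.842, so s ≈ 0.3·0.7·(0.842)²/(0.37−0.3)² = 30.4.
At s = 30.4: P(θ<0.37) ≈ 0.804. Adjusting to match 0.8 gives s ≈ 29.15.
So α = 0.3·29.15 ≈ 8.75, β = 0.7·29.15 ≈ 20.41.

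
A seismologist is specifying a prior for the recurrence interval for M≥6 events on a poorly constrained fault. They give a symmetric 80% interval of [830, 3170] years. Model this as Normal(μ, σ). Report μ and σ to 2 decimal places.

A symmetric 80% interval runs μ ± z·σ with z = 1.282.
Half-width = 1170, so σ = 1170/1.282 = 912.96.
μ is the interval midpoint, 2000.00.

μ = 2000.00, σ = 912.96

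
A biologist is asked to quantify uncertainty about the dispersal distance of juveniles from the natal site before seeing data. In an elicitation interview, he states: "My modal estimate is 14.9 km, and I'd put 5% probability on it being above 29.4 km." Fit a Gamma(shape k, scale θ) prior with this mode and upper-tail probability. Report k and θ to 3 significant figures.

k ≈ 7.01, θ ≈ 2.48

Gamma(k,θ) with k>1 has mode (k−1)θ, so θ = 14.9/(k−1).
Need P(X < 29.4) = 0.95 with θ tied to k this way. Start at k = 2, θ = 14.9: P(X<29.4) ≈ 0.587.
Too low — raise k to concentrate. Iterating converges to k ≈ 7.01.
Then θ = 14.9/(7.01−1) ≈ 2.48.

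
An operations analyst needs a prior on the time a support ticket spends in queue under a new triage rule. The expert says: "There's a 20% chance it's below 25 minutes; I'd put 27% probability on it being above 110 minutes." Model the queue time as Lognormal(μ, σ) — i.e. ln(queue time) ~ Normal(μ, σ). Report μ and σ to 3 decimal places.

μ ≈ 4.076, σ ≈ 1.019

If T ~ Lognormal(μ,σ) then ln T ~ Normal(μ,σ), so the p-quantile of ln T is μ + z_p·σ.
ln(25) = 3.219 and ln(110) = 4.7; z_{0.2} = -0.8416, z_{0.73} = 0.6128.
σ = (4.7 − 3.219)/(0.6128 − (-0.8416)) = 1.019.
μ = 3.219 − (-0.8416)·1.019 = 4.076.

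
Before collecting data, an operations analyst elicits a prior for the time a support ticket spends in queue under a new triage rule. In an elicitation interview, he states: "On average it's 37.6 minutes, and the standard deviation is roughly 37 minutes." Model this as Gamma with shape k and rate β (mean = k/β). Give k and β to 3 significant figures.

For Gamma(k, rate β): mean = k/β, variance = k/β², so CV = 1/√k.
CV = SD/mean = 37/37.6 = 0.984, hence k = 1/CV² = 1.03.
Then β = k/mean = 1.03/37.6 = 0.0275.

k ≈ 1.03, β ≈ 0.0275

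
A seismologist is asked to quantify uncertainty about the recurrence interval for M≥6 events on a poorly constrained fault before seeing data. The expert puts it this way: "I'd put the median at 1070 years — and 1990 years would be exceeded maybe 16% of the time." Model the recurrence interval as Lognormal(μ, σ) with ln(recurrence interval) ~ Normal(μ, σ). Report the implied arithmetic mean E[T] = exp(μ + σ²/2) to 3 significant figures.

E[T] ≈ 1300 years

If T ~ Lognormal(μ,σ) then ln T ~ Normal(μ,σ), so the p-quantile of ln T is μ + z_p·σ.
ln(1070) = 6.975 and ln(1990) = 7.596; z_{0.5} = 0, z_{0.84} = 0.9945.
σ = (7.596 − 6.975)/(0.9945 − (0)) = 0.624.
μ = 6.975 − (0)·0.624 = 6.975.
E[T] = exp(μ + σ²/2) = exp(6.975 + 0.1946) = 1300 years.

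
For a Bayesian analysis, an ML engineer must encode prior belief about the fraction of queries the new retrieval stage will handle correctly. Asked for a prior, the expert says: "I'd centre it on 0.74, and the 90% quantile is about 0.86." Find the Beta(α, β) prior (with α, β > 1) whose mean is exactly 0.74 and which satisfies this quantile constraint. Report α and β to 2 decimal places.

α ≈ 14.26, β ≈ 5.01

With mean 0.74 fixed, write α = 0.74s, β = 0.26s where s = α+β.
Need P(θ < 0.86) = 0.9 under Beta(0.74s, 0.26s). Normal approximation: (q−m)/√(m(1−m)/s) ≈ z_{0.9} = 1.28, so s ≈ 0.74·0.26·(1.28)²/(0.86−0.74)² = 21.9.
At s = 21.9: P(θ<0.86) ≈ 0.916. Adjusting to match 0.9 gives s ≈ 19.27.
So α = 0.74·19.27 ≈ 14.26, β = 0.26·19.27 ≈ 5.01.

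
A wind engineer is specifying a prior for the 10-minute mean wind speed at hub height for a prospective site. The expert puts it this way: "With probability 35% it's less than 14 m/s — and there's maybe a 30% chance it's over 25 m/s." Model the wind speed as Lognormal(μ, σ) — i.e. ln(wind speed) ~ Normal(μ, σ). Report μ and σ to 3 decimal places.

μ ≈ 2.885, σ ≈ 0.637

If T ~ Lognormal(μ,σ) then ln T ~ Normal(μ,σ), so the p-quantile of ln T is μ + z_p·σ.
ln(14) = 2.639 and ln(25) = 3.219; z_{0.35} = -0.3853, z_{0.7} = 0.5244.
σ = (3.219 − 2.639)/(0.5244 − (-0.3853)) = 0.637.
μ = 2.639 − (-0.3853)·0.637 = 2.885.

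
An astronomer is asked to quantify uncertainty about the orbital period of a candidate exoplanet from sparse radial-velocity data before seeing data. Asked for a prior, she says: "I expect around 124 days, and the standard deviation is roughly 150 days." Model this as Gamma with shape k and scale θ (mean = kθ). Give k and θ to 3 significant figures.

For Gamma(k, scale θ): mean = kθ, variance = kθ², so CV = 1/√k.
CV = SD/mean = 150/124 = 1.21, hence k = 1/CV² = 0.683.
Then θ = mean/k = 124/0.683 = 181.

k ≈ 0.683, θ ≈ 181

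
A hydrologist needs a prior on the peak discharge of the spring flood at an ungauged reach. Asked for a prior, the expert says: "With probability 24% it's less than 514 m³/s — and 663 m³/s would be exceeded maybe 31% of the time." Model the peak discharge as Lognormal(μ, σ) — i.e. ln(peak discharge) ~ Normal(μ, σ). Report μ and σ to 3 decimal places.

μ ≈ 6.392, σ ≈ 0.212

If T ~ Lognormal(μ,σ) then ln T ~ Normal(μ,σ), so the p-quantile of ln T is μ + z_p·σ.
ln(514) = 6.242 and ln(663) = 6.497; z_{0.24} = -0.7063, z_{0.69} = 0.4959.
σ = (6.497 − 6.242)/(0.4959 − (-0.7063)) = 0.212.
μ = 6.242 − (-0.7063)·0.212 = 6.392.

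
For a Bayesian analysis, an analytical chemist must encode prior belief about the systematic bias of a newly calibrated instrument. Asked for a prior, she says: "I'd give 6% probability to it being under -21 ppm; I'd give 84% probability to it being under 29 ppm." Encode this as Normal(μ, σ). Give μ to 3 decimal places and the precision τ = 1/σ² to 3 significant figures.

For Normal(μ,σ), the p-quantile is μ + z_p·σ. Here z_{0.06} = -1.555, z_{0.84} = 0.9945.
So -21 = μ − 1.555σ and 29 = μ + 0.9945σ.
Subtracting: σ = (29 − -21)/(0.9945 − (-1.555)) = 19.614.
Then μ = -21 − (-1.555)·19.614 = 9.495.
Precision τ = 1/σ² = 1/19.61² = 0.0026.

μ = 9.495, τ = 0.0026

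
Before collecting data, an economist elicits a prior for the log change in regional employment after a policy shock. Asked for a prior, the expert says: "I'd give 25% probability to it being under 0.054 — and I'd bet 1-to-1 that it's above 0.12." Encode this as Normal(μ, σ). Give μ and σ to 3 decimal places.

μ = 0.120, σ = 0.098

For Normal(μ,σ), the p-quantile is μ + z_p·σ. Here z_{0.25} = -0.6745, z_{0.5} = 0.
So 0.054 = μ − 0.6745σ and 0.12 = μ + 0σ.
Subtracting: σ = (0.12 − 0.054)/(0 − (-0.6745)) = 0.098.
Then μ = 0.054 − (-0.6745)·0.098 = 0.120.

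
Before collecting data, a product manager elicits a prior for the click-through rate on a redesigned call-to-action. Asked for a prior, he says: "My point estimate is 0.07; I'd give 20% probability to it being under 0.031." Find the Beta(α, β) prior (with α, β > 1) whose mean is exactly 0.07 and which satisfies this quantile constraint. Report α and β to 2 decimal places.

With mean 0.07 fixed, write α = 0.07s, β = 0.93s where s = α+β.
Need P(θ < 0.031) = 0.2 under Beta(0.07s, 0.93s). Normal approximation: (q−m)/√(m(1−m)/s) ≈ z_{0.2} = -0.842, so s ≈ 0.07·0.93·(-0.842)²/(0.031−0.07)² = 30.3.
At s = 30.3: P(θ<0.031) ≈ 0.199. Adjusting to match 0.2 gives s ≈ 30.21.
So α = 0.07·30.21 ≈ 2.11, β = 0.93·30.21 ≈ 28.09.

α ≈ 2.11, β ≈ 28.09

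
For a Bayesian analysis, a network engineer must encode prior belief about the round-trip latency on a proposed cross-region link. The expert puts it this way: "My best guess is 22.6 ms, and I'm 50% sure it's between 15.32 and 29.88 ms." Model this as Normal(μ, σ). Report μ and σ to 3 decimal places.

A symmetric 50% interval runs μ ± z·σ with z = 0.6745.
Half-width = 7.28, so σ = 7.28/0.6745 = 10.793.
μ is the stated best guess, 22.600.

μ = 22.600, σ = 10.793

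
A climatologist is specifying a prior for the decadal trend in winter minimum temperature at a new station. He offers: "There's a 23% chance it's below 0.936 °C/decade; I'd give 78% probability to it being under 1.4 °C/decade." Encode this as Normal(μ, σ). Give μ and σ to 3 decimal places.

The p-quantile of Normal(μ,σ) is μ + z_p·σ, with z_{0.23} = -0.7388 and z_{0.78} = 0.7722.
Eliminate σ: μ = (z₂·x₁ − z₁·x₂)/(z₂ − z₁) = (0.7722·0.936 − (-0.7388)·1.4)/1.511 = 1.163.
Then σ = (x₂ − x₁)/(z₂ − z₁) = (1.4 − 0.936)/1.511 = 0.307.

μ = 1.163, σ = 0.307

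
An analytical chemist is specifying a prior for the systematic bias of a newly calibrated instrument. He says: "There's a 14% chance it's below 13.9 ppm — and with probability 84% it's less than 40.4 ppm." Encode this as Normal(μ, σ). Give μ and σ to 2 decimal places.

The p-quantile of Normal(μ,σ) is μ + z_p·σ, with z_{0.14} = -1.08 and z_{0.84} = 0.9945.
Eliminate σ: μ = (z₂·x₁ − z₁·x₂)/(z₂ − z₁) = (0.9945·13.9 − (-1.08)·40.4)/2.075 = 27.70.
Then σ = (x₂ − x₁)/(z₂ − z₁) = (40.4 − 13.9)/2.075 = 12.77.

μ = 27.70, σ = 12.77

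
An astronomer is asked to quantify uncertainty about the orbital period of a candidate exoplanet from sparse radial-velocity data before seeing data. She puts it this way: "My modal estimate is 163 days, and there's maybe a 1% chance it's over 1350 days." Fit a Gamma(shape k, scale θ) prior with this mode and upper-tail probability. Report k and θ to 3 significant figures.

k ≈ 1.74, θ ≈ 219

Gamma(k,θ) with k>1 has mode (k−1)θ, so θ = 163/(k−1).
Need P(X < 1350) = 0.99 with θ tied to k this way. Start at k = 2, θ = 163: P(X<1350) ≈ 0.998.
Too high — lower k to spread out. Iterating converges to k ≈ 1.74.
Then θ = 163/(1.74−1) ≈ 219.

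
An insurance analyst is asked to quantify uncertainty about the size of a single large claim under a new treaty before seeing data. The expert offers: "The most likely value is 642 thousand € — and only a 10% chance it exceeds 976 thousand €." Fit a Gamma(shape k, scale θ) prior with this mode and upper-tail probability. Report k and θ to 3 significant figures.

k ≈ 11.6, θ ≈ 60.4

Gamma(k,θ) with k>1 has mode (k−1)θ, so θ = 642/(k−1).
Need P(X < 976) = 0.9 with θ tied to k this way. Start at k = 2, θ = 642: P(X<976) ≈ 0.449.
Too low — raise k to concentrate. Iterating converges to k ≈ 11.6.
Then θ = 642/(11.6−1) ≈ 60.4.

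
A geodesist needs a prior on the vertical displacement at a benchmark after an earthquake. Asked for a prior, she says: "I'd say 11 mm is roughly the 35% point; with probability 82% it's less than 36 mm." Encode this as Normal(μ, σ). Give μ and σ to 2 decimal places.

For Normal(μ,σ), the p-quantile is μ + z_p·σ. Here z_{0.35} = -0.3853, z_{0.82} = 0.9154.
So 11 = μ − 0.3853σ and 36 = μ + 0.9154σ.
Subtracting: σ = (36 − 11)/(0.9154 − (-0.3853)) = 19.22.
Then μ = 11 − (-0.3853)·19.22 = 18.41.

μ = 18.41, σ = 19.22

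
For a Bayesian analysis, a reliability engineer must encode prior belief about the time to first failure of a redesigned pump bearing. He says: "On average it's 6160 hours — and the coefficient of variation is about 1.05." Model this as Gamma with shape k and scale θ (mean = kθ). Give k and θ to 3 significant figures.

k ≈ 0.907, θ ≈ 6790

For Gamma(k, scale θ): mean = kθ, variance = kθ², so CV = 1/√k.
CV = 1.05, hence k = 1/CV² = 0.907.
Then θ = mean/k = 6160/0.907 = 6790.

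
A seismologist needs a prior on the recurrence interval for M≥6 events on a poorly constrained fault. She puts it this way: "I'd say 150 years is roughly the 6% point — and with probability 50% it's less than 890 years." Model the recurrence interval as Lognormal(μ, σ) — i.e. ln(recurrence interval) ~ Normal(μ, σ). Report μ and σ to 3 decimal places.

If T ~ Lognormal(μ,σ) then ln T ~ Normal(μ,σ), so the p-quantile of ln T is μ + z_p·σ.
ln(150) = 5.011 and ln(890) = 6.791; z_{0.06} = -1.555, z_{0.5} = 0.
σ = (6.791 − 5.011)/(0 − (-1.555)) = 1.145.
μ = 5.011 − (-1.555)·1.145 = 6.791.

μ ≈ 6.791, σ ≈ 1.145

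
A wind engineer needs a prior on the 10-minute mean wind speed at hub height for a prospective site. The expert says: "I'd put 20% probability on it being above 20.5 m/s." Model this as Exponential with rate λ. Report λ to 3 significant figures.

P(T > 20.5) = e^(−λ·20.5) = 0.2, so λ = −ln(0.2)/20.5 = 0.0785.

λ ≈ 0.0785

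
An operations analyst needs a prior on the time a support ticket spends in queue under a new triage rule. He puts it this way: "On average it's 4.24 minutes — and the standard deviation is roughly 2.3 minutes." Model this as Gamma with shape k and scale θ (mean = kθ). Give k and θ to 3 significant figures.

For Gamma(k, scale θ): mean = kθ, variance = kθ², so CV = 1/√k.
CV = SD/mean = 2.3/4.24 = 0.5425, hence k = 1/CV² = 3.4.
Then θ = mean/k = 4.24/3.4 = 1.25.

k ≈ 3.4, θ ≈ 1.25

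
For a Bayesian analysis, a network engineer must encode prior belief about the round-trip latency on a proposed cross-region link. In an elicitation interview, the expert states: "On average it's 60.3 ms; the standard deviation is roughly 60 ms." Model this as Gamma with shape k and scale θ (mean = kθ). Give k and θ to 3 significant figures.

k ≈ 1.01, θ ≈ 59.7

For Gamma(k, scale θ): mean = kθ, variance = kθ², so CV = 1/√k.
CV = SD/mean = 60/60.3 = 0.995, hence k = 1/CV² = 1.01.
Then θ = mean/k = 60.3/1.01 = 59.7.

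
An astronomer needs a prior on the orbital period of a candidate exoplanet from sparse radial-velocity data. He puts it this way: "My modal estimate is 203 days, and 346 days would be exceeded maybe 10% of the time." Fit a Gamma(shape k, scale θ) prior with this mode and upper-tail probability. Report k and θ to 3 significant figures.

Gamma(k,θ) with k>1 has mode (k−1)θ, so θ = 203/(k−1).
Need P(X < 346) = 0.9 with θ tied to k this way. Start at k = 2, θ = 203: P(X<346) ≈ 0.508.
Too low — raise k to concentrate. Iterating converges to k ≈ 7.66.
Then θ = 203/(7.66−1) ≈ 30.5.

k ≈ 7.66, θ ≈ 30.5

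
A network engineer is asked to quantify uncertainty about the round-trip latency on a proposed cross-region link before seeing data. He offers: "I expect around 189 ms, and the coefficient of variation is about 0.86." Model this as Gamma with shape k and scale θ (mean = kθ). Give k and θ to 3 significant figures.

For Gamma(k, scale θ): mean = kθ, variance = kθ², so CV = 1/√k.
CV = 0.86, hence k = 1/CV² = 1.35.
Then θ = mean/k = 189/1.35 = 140.

k ≈ 1.35, θ ≈ 140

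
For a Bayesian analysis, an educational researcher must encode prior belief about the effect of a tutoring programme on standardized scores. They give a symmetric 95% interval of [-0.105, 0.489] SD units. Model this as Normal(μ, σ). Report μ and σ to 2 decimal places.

A symmetric 95% interval runs μ ± z·σ with z = 1.96.
Half-width = 0.297, so σ = 0.297/1.96 = 0.15.
μ is the interval midpoint, 0.19.

μ = 0.19, σ = 0.15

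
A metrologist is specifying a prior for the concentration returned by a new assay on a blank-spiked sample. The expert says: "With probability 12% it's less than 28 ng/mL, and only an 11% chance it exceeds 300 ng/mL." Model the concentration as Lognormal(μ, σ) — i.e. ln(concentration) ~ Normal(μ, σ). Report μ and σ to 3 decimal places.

μ ≈ 4.493, σ ≈ 0.988

If T ~ Lognormal(μ,σ) then ln T ~ Normal(μ,σ), so the p-quantile of ln T is μ + z_p·σ.
ln(28) = 3.332 and ln(300) = 5.704; z_{0.12} = -1.175, z_{0.89} = 1.227.
σ = (5.704 − 3.332)/(1.227 − (-1.175)) = 0.988.
μ = 3.332 − (-1.175)·0.988 = 4.493.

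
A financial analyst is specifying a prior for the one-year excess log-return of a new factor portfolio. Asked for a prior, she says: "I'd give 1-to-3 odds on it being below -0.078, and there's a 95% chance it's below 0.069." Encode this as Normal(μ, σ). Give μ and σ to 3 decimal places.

The p-quantile of Normal(μ,σ) is μ + z_p·σ, with z_{0.25} = -0.6745 and z_{0.95} = 1.645.
Eliminate σ: μ = (z₂·x₁ − z₁·x₂)/(z₂ − z₁) = (1.645·-0.078 − (-0.6745)·0.069)/2.319 = -0.035.
Then σ = (x₂ − x₁)/(z₂ − z₁) = (0.069 − -0.078)/2.319 = 0.063.

μ = -0.035, σ = 0.063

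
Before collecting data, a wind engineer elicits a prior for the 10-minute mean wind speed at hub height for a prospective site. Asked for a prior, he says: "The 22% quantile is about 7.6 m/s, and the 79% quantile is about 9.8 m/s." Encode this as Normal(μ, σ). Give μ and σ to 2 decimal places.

For Normal(μ,σ), the p-quantile is μ + z_p·σ. Here z_{0.22} = -0.7722, z_{0.79} = 0.8064.
So 7.6 = μ − 0.7722σ and 9.8 = μ + 0.8064σ.
Subtracting: σ = (9.8 − 7.6)/(0.8064 − (-0.7722)) = 1.39.
Then μ = 7.6 − (-0.7722)·1.39 = 8.68.

μ = 8.68, σ = 1.39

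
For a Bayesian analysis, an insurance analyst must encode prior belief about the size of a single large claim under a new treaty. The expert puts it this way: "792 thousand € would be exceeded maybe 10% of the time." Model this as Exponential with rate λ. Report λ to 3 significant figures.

P(T > 792.0) = e^(−λ·792.0) = 0.1, so λ = −ln(0.1)/792.0 = 0.00291.

λ ≈ 0.00291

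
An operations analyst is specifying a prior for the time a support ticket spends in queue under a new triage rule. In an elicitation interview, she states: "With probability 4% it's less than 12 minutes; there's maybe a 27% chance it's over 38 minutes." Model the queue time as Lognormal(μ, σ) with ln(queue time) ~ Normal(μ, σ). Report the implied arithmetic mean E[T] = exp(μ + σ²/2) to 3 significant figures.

E[T] ≈ 31.7 minutes

If T ~ Lognormal(μ,σ) then ln T ~ Normal(μ,σ), so the p-quantile of ln T is μ + z_p·σ.
ln(12) = 2.485 and ln(38) = 3.638; z_{0.04} = -1.751, z_{0.73} = 0.6128.
σ = (3.638 − 2.485)/(0.6128 − (-1.751)) = 0.488.
μ = 2.485 − (-1.751)·0.488 = 3.339.
E[T] = exp(μ + σ²/2) = exp(3.339 + 0.1189) = 31.7 minutes.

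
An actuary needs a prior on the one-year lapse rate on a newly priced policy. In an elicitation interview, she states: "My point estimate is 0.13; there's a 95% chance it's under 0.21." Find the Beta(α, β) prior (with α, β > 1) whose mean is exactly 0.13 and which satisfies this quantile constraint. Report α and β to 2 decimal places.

With mean 0.13 fixed, write α = 0.13s, β = 0.87s where s = α+β.
Need P(θ < 0.21) = 0.95 under Beta(0.13s, 0.87s). Normal approximation: (q−m)/√(m(1−m)/s) ≈ z_{0.95} = 1.64, so s ≈ 0.13·0.87·(1.64)²/(0.21−0.13)² = 47.8.
At s = 47.8: P(θ<0.21) ≈ 0.937. Adjusting to match 0.95 gives s ≈ 56.20.
So α = 0.13·56.20 ≈ 7.31, β = 0.87·56.20 ≈ 48.90.

α ≈ 7.31, β ≈ 48.90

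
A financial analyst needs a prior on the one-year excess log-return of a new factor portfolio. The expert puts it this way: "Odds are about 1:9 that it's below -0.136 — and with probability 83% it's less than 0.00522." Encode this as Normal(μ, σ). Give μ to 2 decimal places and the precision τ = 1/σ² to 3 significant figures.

μ = -0.06, τ = 251

For Normal(μ,σ), the p-quantile is μ + z_p·σ. Here z_{0.1} = -1.282, z_{0.83} = 0.9542.
So -0.136 = μ − 1.282σ and 0.00522 = μ + 0.9542σ.
Subtracting: σ = (0.00522 − -0.136)/(0.9542 − (-1.282)) = 0.06.
Then μ = -0.136 − (-1.282)·0.06 = -0.06.
Precision τ = 1/σ² = 1/0.06317² = 251.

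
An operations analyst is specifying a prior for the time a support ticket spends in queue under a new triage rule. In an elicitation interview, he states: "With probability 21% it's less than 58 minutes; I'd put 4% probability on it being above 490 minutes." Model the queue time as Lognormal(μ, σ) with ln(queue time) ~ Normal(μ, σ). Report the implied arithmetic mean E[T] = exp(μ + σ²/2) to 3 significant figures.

If T ~ Lognormal(μ,σ) then ln T ~ Normal(μ,σ), so the p-quantile of ln T is μ + z_p·σ.
ln(58) = 4.06 and ln(490) = 6.194; z_{0.21} = -0.8064, z_{0.96} = 1.751.
σ = (6.194 − 4.06)/(1.751 − (-0.8064)) = 0.835.
μ = 4.06 − (-0.8064)·0.835 = 4.733.
E[T] = exp(μ + σ²/2) = exp(4.733 + 0.3482) = 161 minutes.

E[T] ≈ 161 minutes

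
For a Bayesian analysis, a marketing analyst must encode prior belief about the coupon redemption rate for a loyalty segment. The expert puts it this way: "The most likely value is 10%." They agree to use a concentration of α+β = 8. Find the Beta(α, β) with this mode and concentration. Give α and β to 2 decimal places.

For α,β > 1 the Beta mode is (α−1)/(α+β−2). With α+β = 8, the mode is (α−1)/6.
Set (α−1)/6 = 0.1 → α = 1 + 0.1·6 = 1.60.
β = 8 − α = 6.40.

α = 1.60, β = 6.40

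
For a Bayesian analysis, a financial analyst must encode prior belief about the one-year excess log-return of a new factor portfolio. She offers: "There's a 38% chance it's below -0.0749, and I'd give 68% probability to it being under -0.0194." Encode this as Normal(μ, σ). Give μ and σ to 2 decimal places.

μ = -0.05, σ = 0.07

For Normal(μ,σ), the p-quantile is μ + z_p·σ. Here z_{0.38} = -0.3055, z_{0.68} = 0.4677.
So -0.0749 = μ − 0.3055σ and -0.0194 = μ + 0.4677σ.
Subtracting: σ = (-0.0194 − -0.0749)/(0.4677 − (-0.3055)) = 0.07.
Then μ = -0.0749 − (-0.3055)·0.07 = -0.05.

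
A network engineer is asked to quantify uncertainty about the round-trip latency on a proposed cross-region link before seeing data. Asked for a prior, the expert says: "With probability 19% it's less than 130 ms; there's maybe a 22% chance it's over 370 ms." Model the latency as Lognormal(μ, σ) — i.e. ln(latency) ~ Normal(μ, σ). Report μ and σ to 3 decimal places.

μ ≈ 5.424, σ ≈ 0.634

If T ~ Lognormal(μ,σ) then ln T ~ Normal(μ,σ), so the p-quantile of ln T is μ + z_p·σ.
ln(130) = 4.868 and ln(370) = 5.914; z_{0.19} = -0.8779, z_{0.78} = 0.7722.
σ = (5.914 − 4.868)/(0.7722 − (-0.8779)) = 0.634.
μ = 4.868 − (-0.8779)·0.634 = 5.424.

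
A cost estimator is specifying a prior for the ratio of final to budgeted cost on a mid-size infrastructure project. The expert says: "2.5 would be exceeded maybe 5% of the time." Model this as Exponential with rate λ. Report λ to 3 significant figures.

λ ≈ 1.2

P(T > 2.5) = e^(−λ·2.5) = 0.05, so λ = −ln(0.05)/2.5 = 1.2.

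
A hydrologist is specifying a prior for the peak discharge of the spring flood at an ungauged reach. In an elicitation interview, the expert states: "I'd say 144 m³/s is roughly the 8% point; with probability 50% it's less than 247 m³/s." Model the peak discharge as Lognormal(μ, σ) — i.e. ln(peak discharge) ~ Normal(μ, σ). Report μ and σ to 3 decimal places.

μ ≈ 5.509, σ ≈ 0.384

If T ~ Lognormal(μ,σ) then ln T ~ Normal(μ,σ), so the p-quantile of ln T is μ + z_p·σ.
ln(144) = 4.97 and ln(247) = 5.509; z_{0.08} = -1.405, z_{0.5} = 0.
σ = (5.509 − 4.97)/(0 − (-1.405)) = 0.384.
μ = 4.97 − (-1.405)·0.384 = 5.509.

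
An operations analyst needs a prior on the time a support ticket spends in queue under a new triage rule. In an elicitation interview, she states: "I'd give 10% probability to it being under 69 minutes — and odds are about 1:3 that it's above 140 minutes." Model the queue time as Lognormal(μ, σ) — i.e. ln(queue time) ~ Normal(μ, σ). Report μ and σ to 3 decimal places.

If T ~ Lognormal(μ,σ) then ln T ~ Normal(μ,σ), so the p-quantile of ln T is μ + z_p·σ.
ln(69) = 4.234 and ln(140) = 4.942; z_{0.1} = -1.282, z_{0.75} = 0.6745.
σ = (4.942 − 4.234)/(0.6745 − (-1.282)) = 0.362.
μ = 4.234 − (-1.282)·0.362 = 4.698.

μ ≈ 4.698, σ ≈ 0.362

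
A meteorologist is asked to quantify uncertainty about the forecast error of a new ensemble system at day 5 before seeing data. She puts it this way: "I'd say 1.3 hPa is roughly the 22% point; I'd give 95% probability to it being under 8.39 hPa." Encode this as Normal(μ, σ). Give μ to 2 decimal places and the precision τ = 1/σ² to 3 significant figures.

μ = 3.57, τ = 0.116

For Normal(μ,σ), the p-quantile is μ + z_p·σ. Here z_{0.22} = -0.7722, z_{0.95} = 1.645.
So 1.3 = μ − 0.7722σ and 8.39 = μ + 1.645σ.
Subtracting: σ = (8.39 − 1.3)/(1.645 − (-0.7722)) = 2.93.
Then μ = 1.3 − (-0.7722)·2.93 = 3.57.
Precision τ = 1/σ² = 1/2.933² = 0.116.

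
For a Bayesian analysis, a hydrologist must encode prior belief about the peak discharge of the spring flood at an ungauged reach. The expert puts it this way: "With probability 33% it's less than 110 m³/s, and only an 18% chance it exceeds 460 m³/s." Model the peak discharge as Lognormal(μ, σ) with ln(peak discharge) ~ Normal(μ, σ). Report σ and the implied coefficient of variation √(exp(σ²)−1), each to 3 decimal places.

σ ≈ 1.056, CV ≈ 1.431

If T ~ Lognormal(μ,σ) then ln T ~ Normal(μ,σ), so the p-quantile of ln T is μ + z_p·σ.
ln(110) = 4.7 and ln(460) = 6.131; z_{0.33} = -0.4399, z_{0.82} = 0.9154.
σ = (6.131 − 4.7)/(0.9154 − (-0.4399)) = 1.056.
μ = 4.7 − (-0.4399)·1.056 = 5.165.
CV = √(exp(σ²)−1) = √(exp(1.1145)−1) = 1.431.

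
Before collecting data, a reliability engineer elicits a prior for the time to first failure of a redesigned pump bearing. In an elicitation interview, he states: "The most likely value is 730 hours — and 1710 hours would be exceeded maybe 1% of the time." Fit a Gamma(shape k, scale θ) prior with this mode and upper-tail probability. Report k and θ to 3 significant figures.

k ≈ 7.57, θ ≈ 111

Gamma(k,θ) with k>1 has mode (k−1)θ, so θ = 730/(k−1).
Need P(X < 1710) = 0.99 with θ tied to k this way. Start at k = 2, θ = 730: P(X<1710) ≈ 0.679.
Too low — raise k to concentrate. Iterating converges to k ≈ 7.57.
Then θ = 730/(7.57−1) ≈ 111.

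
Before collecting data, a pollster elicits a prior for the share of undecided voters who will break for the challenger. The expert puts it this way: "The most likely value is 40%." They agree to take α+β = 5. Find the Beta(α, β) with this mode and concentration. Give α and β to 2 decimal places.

For α,β > 1 the Beta mode is (α−1)/(α+β−2). With α+β = 5, the mode is (α−1)/3.
Set (α−1)/3 = 0.4 → α = 1 + 0.4·3 = 2.20.
β = 5 − α = 2.80.

α = 2.20, β = 2.80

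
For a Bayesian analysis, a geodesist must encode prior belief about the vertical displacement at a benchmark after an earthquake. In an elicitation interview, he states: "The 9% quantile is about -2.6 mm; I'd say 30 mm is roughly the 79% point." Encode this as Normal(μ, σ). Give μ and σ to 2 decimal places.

μ = 17.76, σ = 15.18

The p-quantile of Normal(μ,σ) is μ + z_p·σ, with z_{0.09} = -1.341 and z_{0.79} = 0.8064.
Eliminate σ: μ = (z₂·x₁ − z₁·x₂)/(z₂ − z₁) = (0.8064·-2.6 − (-1.341)·30)/2.147 = 17.76.
Then σ = (x₂ − x₁)/(z₂ − z₁) = (30 − -2.6)/2.147 = 15.18.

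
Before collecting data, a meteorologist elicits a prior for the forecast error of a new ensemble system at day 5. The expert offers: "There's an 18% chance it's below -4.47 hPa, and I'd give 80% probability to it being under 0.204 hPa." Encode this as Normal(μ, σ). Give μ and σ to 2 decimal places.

The p-quantile of Normal(μ,σ) is μ + z_p·σ, with z_{0.18} = -0.9154 and z_{0.8} = 0.8416.
Eliminate σ: μ = (z₂·x₁ − z₁·x₂)/(z₂ − z₁) = (0.8416·-4.47 − (-0.9154)·0.204)/1.757 = -2.03.
Then σ = (x₂ − x₁)/(z₂ − z₁) = (0.204 − -4.47)/1.757 = 2.66.

μ = -2.03, σ = 2.66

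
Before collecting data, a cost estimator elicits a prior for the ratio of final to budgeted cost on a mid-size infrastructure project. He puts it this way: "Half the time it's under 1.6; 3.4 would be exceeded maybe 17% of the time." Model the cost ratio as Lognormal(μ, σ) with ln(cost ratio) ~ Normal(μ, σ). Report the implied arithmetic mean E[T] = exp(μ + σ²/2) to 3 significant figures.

E[T] ≈ 2.19

If T ~ Lognormal(μ,σ) then ln T ~ Normal(μ,σ), so the p-quantile of ln T is μ + z_p·σ.
ln(1.6) = 0.47 and ln(3.4) = 1.224; z_{0.5} = 0, z_{0.83} = 0.9542.
σ = (1.224 − 0.47)/(0.9542 − (0)) = 0.790.
μ = 0.47 − (0)·0.790 = 0.470.
E[T] = exp(μ + σ²/2) = exp(0.470 + 0.3120) = 2.19.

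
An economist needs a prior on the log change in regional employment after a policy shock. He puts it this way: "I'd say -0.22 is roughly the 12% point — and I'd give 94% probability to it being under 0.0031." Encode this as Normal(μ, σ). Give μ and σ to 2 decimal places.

For Normal(μ,σ), the p-quantile is μ + z_p·σ. Here z_{0.12} = -1.175, z_{0.94} = 1.555.
So -0.22 = μ − 1.175σ and 0.0031 = μ + 1.555σ.
Subtracting: σ = (0.0031 − -0.22)/(1.555 − (-1.175)) = 0.08.
Then μ = -0.22 − (-1.175)·0.08 = -0.12.

μ = -0.12, σ = 0.08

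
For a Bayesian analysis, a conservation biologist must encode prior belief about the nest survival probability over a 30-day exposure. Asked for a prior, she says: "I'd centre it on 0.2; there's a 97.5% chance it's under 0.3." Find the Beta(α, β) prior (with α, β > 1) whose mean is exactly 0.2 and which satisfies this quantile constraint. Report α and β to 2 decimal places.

With mean 0.2 fixed, write α = 0.2s, β = 0.8s where s = α+β.
Need P(θ < 0.3) = 0.975 under Beta(0.2s, 0.8s). Normal approximation: (q−m)/√(m(1−m)/s) ≈ z_{0.975} = 1.96, so s ≈ 0.2·0.8·(1.96)²/(0.3−0.2)² = 61.5.
At s = 61.5: P(θ<0.3) ≈ 0.967. Adjusting to match 0.975 gives s ≈ 70.80.
So α = 0.2·70.80 ≈ 14.16, β = 0.8·70.80 ≈ 56.64.

α ≈ 14.16, β ≈ 56.64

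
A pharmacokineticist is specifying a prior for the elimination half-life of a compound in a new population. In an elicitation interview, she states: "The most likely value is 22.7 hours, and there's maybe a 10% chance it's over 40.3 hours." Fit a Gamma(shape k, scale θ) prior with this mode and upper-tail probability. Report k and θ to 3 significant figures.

k ≈ 6.77, θ ≈ 3.93

Gamma(k,θ) with k>1 has mode (k−1)θ, so θ = 22.7/(k−1).
Need P(X < 40.3) = 0.9 with θ tied to k this way. Start at k = 2, θ = 22.7: P(X<40.3) ≈ 0.530.
Too low — raise k to concentrate. Iterating converges to k ≈ 6.77.
Then θ = 22.7/(6.77−1) ≈ 3.93.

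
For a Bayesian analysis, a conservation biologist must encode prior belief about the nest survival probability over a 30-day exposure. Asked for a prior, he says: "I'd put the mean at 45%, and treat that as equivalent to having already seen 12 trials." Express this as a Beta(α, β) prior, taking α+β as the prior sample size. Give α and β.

α = 5.4, β = 6.6

Under the effective-sample-size interpretation, Beta(α, β) has prior mean α/(α+β) and prior sample size α+β.
So α+β = 12 and α/(α+β) = 0.45, giving α = 0.45·12 = 5.4 and β = 12 − 5.4 = 6.6.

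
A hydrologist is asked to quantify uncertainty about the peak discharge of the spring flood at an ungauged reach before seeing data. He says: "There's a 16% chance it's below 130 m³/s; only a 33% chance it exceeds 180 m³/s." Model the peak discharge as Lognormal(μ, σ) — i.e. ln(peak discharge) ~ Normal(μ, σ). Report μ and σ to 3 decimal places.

If T ~ Lognormal(μ,σ) then ln T ~ Normal(μ,σ), so the p-quantile of ln T is μ + z_p·σ.
ln(130) = 4.868 and ln(180) = 5.193; z_{0.16} = -0.9945, z_{0.67} = 0.4399.
σ = (5.193 − 4.868)/(0.4399 − (-0.9945)) = 0.227.
μ = 4.868 − (-0.9945)·0.227 = 5.093.

μ ≈ 5.093, σ ≈ 0.227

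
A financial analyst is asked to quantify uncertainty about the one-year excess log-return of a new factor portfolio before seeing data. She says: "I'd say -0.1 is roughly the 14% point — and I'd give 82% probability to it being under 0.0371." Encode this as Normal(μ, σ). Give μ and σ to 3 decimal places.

For Normal(μ,σ), the p-quantile is μ + z_p·σ. Here z_{0.14} = -1.08, z_{0.82} = 0.9154.
So -0.1 = μ − 1.08σ and 0.0371 = μ + 0.9154σ.
Subtracting: σ = (0.0371 − -0.1)/(0.9154 − (-1.08)) = 0.069.
Then μ = -0.1 − (-1.08)·0.069 = -0.026.

μ = -0.026, σ = 0.069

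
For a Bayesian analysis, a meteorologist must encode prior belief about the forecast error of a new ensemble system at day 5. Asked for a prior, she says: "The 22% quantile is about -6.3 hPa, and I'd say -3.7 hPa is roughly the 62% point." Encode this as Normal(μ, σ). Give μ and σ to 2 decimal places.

The p-quantile of Normal(μ,σ) is μ + z_p·σ, with z_{0.22} = -0.7722 and z_{0.62} = 0.3055.
Eliminate σ: μ = (z₂·x₁ − z₁·x₂)/(z₂ − z₁) = (0.3055·-6.3 − (-0.7722)·-3.7)/1.078 = -4.44.
Then σ = (x₂ − x₁)/(z₂ − z₁) = (-3.7 − -6.3)/1.078 = 2.41.

μ = -4.44, σ = 2.41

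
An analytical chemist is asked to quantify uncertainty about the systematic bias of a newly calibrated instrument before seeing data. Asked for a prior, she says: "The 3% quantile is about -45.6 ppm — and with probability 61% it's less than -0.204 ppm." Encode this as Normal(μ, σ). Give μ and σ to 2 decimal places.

For Normal(μ,σ), the p-quantile is μ + z_p·σ. Here z_{0.03} = -1.881, z_{0.61} = 0.2793.
So -45.6 = μ − 1.881σ and -0.204 = μ + 0.2793σ.
Subtracting: σ = (-0.204 − -45.6)/(0.2793 − (-1.881)) = 21.02.
Then μ = -45.6 − (-1.881)·21.02 = -6.07.

μ = -6.07, σ = 21.02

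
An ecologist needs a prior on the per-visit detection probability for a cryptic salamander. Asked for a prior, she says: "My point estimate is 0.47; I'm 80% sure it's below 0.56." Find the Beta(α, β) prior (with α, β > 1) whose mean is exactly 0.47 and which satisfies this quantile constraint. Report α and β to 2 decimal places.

With mean 0.47 fixed, write α = 0.47s, β = 0.53s where s = α+β.
Need P(θ < 0.56) = 0.8 under Beta(0.47s, 0.53s). Normal approximation: (q−m)/√(m(1−m)/s) ≈ z_{0.8} = 0.842, so s ≈ 0.47·0.53·(0.842)²/(0.56−0.47)² = 21.8.
At s = 21.8: P(θ<0.56) ≈ 0.800. Adjusting to match 0.8 gives s ≈ 21.79.
So α = 0.47·21.79 ≈ 10.24, β = 0.53·21.79 ≈ 11.55.

α ≈ 10.24, β ≈ 11.55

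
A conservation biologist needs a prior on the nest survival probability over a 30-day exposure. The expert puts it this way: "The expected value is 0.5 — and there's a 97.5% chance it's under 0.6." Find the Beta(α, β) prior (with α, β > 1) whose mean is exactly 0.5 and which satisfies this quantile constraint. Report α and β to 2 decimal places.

With mean 0.5 fixed, write α = 0.5s, β = 0.5s where s = α+β.
Need P(θ < 0.6) = 0.975 under Beta(0.5s, 0.5s). Normal approximation: (q−m)/√(m(1−m)/s) ≈ z_{0.975} = 1.96, so s ≈ 0.5·0.5·(1.96)²/(0.6−0.5)² = 96.0.
At s = 96.0: P(θ<0.6) ≈ 0.976. Adjusting to match 0.975 gives s ≈ 94.60.
So α = 0.5·94.60 ≈ 47.30, β = 0.5·94.60 ≈ 47.30.

α ≈ 47.30, β ≈ 47.30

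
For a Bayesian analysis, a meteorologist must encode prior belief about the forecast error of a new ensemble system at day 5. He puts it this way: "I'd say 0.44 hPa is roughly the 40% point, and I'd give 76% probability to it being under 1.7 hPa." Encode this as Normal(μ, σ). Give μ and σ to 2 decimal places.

μ = 0.77, σ = 1.31

For Normal(μ,σ), the p-quantile is μ + z_p·σ. Here z_{0.4} = -0.2533, z_{0.76} = 0.7063.
So 0.44 = μ − 0.2533σ and 1.7 = μ + 0.7063σ.
Subtracting: σ = (1.7 − 0.44)/(0.7063 − (-0.2533)) = 1.31.
Then μ = 0.44 − (-0.2533)·1.31 = 0.77.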